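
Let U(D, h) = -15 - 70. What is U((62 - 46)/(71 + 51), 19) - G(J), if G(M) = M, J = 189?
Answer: -274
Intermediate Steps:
U(D, h) = -85
U((62 - 46)/(71 + 51), 19) - G(J) = -85 - 1*189 = -85 - 189 = -274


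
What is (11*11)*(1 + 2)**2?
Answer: 1089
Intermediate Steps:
(11*11)*(1 + 2)**2 = 121*3**2 = 121*9 = 1089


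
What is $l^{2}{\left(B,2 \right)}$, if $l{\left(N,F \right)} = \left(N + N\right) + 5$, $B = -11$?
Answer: $289$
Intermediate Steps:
$l{\left(N,F \right)} = 5 + 2 N$ ($l{\left(N,F \right)} = 2 N + 5 = 5 + 2 N$)
$l^{2}{\left(B,2 \right)} = \left(5 + 2 \left(-11\right)\right)^{2} = \left(5 - 22\right)^{2} = \left(-17\right)^{2} = 289$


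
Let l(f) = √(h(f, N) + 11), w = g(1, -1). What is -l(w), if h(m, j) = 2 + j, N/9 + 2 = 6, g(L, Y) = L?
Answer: -7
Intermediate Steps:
N = 36 (N = -18 + 9*6 = -18 + 54 = 36)
w = 1
l(f) = 7 (l(f) = √((2 + 36) + 11) = √(38 + 11) = √49 = 7)
-l(w) = -1*7 = -7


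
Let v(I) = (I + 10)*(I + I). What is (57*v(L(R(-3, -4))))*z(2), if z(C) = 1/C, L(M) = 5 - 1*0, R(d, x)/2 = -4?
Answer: 4275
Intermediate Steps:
R(d, x) = -8 (R(d, x) = 2*(-4) = -8)
L(M) = 5 (L(M) = 5 + 0 = 5)
v(I) = 2*I*(10 + I) (v(I) = (10 + I)*(2*I) = 2*I*(10 + I))
(57*v(L(R(-3, -4))))*z(2) = (57*(2*5*(10 + 5)))/2 = (57*(2*5*15))*(½) = (57*150)*(½) = 8550*(½) = 4275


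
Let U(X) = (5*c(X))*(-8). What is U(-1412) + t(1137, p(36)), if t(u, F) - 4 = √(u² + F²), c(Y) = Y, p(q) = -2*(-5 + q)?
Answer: 56484 + √1296613 ≈ 57623.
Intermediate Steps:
p(q) = 10 - 2*q
U(X) = -40*X (U(X) = (5*X)*(-8) = -40*X)
t(u, F) = 4 + √(F² + u²) (t(u, F) = 4 + √(u² + F²) = 4 + √(F² + u²))
U(-1412) + t(1137, p(36)) = -40*(-1412) + (4 + √((10 - 2*36)² + 1137²)) = 56480 + (4 + √((10 - 72)² + 1292769)) = 56480 + (4 + √((-62)² + 1292769)) = 56480 + (4 + √(3844 + 1292769)) = 56480 + (4 + √1296613) = 56484 + √1296613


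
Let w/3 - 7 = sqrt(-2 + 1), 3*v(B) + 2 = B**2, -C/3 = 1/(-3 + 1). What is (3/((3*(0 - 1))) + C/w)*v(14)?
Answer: -3007/50 - 97*I/150 ≈ -60.14 - 0.64667*I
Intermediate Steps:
C = 3/2 (C = -3/(-3 + 1) = -3/(-2) = -3*(-1/2) = 3/2 ≈ 1.5000)
v(B) = -2/3 + B**2/3
w = 21 + 3*I (w = 21 + 3*sqrt(-2 + 1) = 21 + 3*sqrt(-1) = 21 + 3*I ≈ 21.0 + 3.0*I)
(3/((3*(0 - 1))) + C/w)*v(14) = (3/((3*(0 - 1))) + 3/(2*(21 + 3*I)))*(-2/3 + (1/3)*14**2) = (3/((3*(-1))) + 3*((21 - 3*I)/450)/2)*(-2/3 + (1/3)*196) = (3/(-3) + (21 - 3*I)/300)*(-2/3 + 196/3) = (3*(-1/3) + (21 - 3*I)/300)*(194/3) = (-1 + (21 - 3*I)/300)*(194/3) = -194/3 + 97*(21 - 3*I)/450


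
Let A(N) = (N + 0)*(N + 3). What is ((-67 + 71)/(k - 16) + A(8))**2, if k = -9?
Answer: 4822416/625 ≈ 7715.9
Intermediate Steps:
A(N) = N*(3 + N)
((-67 + 71)/(k - 16) + A(8))**2 = ((-67 + 71)/(-9 - 16) + 8*(3 + 8))**2 = (4/(-25) + 8*11)**2 = (4*(-1/25) + 88)**2 = (-4/25 + 88)**2 = (2196/25)**2 = 4822416/625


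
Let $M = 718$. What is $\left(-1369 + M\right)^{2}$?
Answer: $423801$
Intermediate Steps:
$\left(-1369 + M\right)^{2} = \left(-1369 + 718\right)^{2} = \left(-651\right)^{2} = 423801$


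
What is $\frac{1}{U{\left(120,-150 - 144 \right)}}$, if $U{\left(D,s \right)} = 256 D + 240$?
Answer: $\frac{1}{30960} \approx 3.23 \cdot 10^{-5}$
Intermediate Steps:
$U{\left(D,s \right)} = 240 + 256 D$
$\frac{1}{U{\left(120,-150 - 144 \right)}} = \frac{1}{240 + 256 \cdot 120} = \frac{1}{240 + 30720} = \frac{1}{30960}$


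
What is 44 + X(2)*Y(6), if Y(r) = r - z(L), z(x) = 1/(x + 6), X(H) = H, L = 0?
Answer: 167/3 ≈ 55.667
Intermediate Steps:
z(x) = 1/(6 + x)
Y(r) = -⅙ + r (Y(r) = r - 1/(6 + 0) = r - 1/6 = r - 1*⅙ = r - ⅙ = -⅙ + r)
44 + X(2)*Y(6) = 44 + 2*(-⅙ + 6) = 44 + 2*(35/6) = 44 + 35/3 = 167/3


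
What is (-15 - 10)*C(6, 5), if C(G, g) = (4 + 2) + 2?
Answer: -200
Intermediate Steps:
C(G, g) = 8 (C(G, g) = 6 + 2 = 8)
(-15 - 10)*C(6, 5) = (-15 - 10)*8 = -25*8 = -200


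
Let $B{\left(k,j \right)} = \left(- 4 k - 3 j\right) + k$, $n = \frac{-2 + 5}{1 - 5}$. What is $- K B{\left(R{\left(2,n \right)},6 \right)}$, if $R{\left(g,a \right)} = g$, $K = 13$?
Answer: $312$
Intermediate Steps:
$n = - \frac{3}{4}$ ($n = \frac{3}{-4} = 3 \left(- \frac{1}{4}\right) = - \frac{3}{4} \approx -0.75$)
$B{\left(k,j \right)} = - 3 j - 3 k$
$- K B{\left(R{\left(2,n \right)},6 \right)} = \left(-1\right) 13 \left(\left(-3\right) 6 - 6\right) = - 13 \left(-18 - 6\right) = \left(-13\right) \left(-24\right) = 312$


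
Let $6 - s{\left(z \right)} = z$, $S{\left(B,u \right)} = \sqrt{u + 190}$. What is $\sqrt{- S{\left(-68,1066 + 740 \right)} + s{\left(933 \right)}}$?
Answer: $\sqrt{-927 - 2 \sqrt{499}} \approx 31.172 i$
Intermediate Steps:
$S{\left(B,u \right)} = \sqrt{190 + u}$
$s{\left(z \right)} = 6 - z$
$\sqrt{- S{\left(-68,1066 + 740 \right)} + s{\left(933 \right)}} = \sqrt{- \sqrt{190 + \left(1066 + 740\right)} + \left(6 - 933\right)} = \sqrt{- \sqrt{190 + 1806} + \left(6 - 933\right)} = \sqrt{- \sqrt{1996} - 927} = \sqrt{- 2 \sqrt{499} - 927} = \sqrt{-927 - 2 \sqrt{499}}$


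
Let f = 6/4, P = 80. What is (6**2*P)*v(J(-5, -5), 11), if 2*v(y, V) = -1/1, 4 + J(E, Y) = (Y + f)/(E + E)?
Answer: -1440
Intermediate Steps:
f = 3/2 (f = 6*(1/4) = 3/2 ≈ 1.5000)
J(E, Y) = -4 + (3/2 + Y)/(2*E) (J(E, Y) = -4 + (Y + 3/2)/(E + E) = -4 + (3/2 + Y)/((2*E)) = -4 + (3/2 + Y)*(1/(2*E)) = -4 + (3/2 + Y)/(2*E))
v(y, V) = -1/2 (v(y, V) = (-1/1)/2 = (-1*1)/2 = (1/2)*(-1) = -1/2)
(6**2*P)*v(J(-5, -5), 11) = (6**2*80)*(-1/2) = (36*80)*(-1/2) = 2880*(-1/2) = -1440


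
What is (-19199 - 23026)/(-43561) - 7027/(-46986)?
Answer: 2290086997/2046757146 ≈ 1.1189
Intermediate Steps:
(-19199 - 23026)/(-43561) - 7027/(-46986) = -42225*(-1/43561) - 7027*(-1/46986) = 42225/43561 + 7027/46986 = 2290086997/2046757146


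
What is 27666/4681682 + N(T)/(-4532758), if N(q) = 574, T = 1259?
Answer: 989645140/171136544669 ≈ 0.0057828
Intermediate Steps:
27666/4681682 + N(T)/(-4532758) = 27666/4681682 + 574/(-4532758) = 27666*(1/4681682) + 574*(-1/4532758) = 13833/2340841 - 287/2266379 = 989645140/171136544669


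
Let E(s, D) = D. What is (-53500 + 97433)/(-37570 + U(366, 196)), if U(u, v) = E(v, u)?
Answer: -43933/37204 ≈ -1.1809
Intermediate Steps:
U(u, v) = u
(-53500 + 97433)/(-37570 + U(366, 196)) = (-53500 + 97433)/(-37570 + 366) = 43933/(-37204) = 43933*(-1/37204) = -43933/37204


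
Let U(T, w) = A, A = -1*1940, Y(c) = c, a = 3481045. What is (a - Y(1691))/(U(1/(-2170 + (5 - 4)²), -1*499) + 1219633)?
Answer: 3479354/1217693 ≈ 2.8573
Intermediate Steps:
A = -1940
U(T, w) = -1940
(a - Y(1691))/(U(1/(-2170 + (5 - 4)²), -1*499) + 1219633) = (3481045 - 1*1691)/(-1940 + 1219633) = (3481045 - 1691)/1217693 = 3479354*(1/1217693) = 3479354/1217693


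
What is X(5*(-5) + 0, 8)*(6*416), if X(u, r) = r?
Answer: 19968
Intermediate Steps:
X(5*(-5) + 0, 8)*(6*416) = 8*(6*416) = 8*2496 = 19968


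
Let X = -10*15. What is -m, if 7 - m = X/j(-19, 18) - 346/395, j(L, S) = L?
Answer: 141/7505 ≈ 0.018787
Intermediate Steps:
X = -150
m = -141/7505 (m = 7 - (-150/(-19) - 346/395) = 7 - (-150*(-1/19) - 346*1/395) = 7 - (150/19 - 346/395) = 7 - 1*52676/7505 = 7 - 52676/7505 = -141/7505 ≈ -0.018787)
-m = -1*(-141/7505) = 141/7505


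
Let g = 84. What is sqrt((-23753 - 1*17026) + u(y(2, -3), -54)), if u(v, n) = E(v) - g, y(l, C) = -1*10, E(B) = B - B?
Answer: I*sqrt(40863) ≈ 202.15*I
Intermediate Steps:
E(B) = 0
y(l, C) = -10
u(v, n) = -84 (u(v, n) = 0 - 1*84 = 0 - 84 = -84)
sqrt((-23753 - 1*17026) + u(y(2, -3), -54)) = sqrt((-23753 - 1*17026) - 84) = sqrt((-23753 - 17026) - 84) = sqrt(-40779 - 84) = sqrt(-40863) = I*sqrt(40863)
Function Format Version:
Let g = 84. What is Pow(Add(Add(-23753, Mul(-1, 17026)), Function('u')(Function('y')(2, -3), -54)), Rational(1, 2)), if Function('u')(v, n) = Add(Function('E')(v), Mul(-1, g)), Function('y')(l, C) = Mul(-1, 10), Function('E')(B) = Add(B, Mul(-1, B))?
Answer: Mul(I, Pow(40863, Rational(1, 2))) ≈ Mul(202.15, I)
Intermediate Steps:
Function('E')(B) = 0
Function('y')(l, C) = -10
Function('u')(v, n) = -84 (Function('u')(v, n) = Add(0, Mul(-1, 84)) = Add(0, -84) = -84)
Pow(Add(Add(-23753, Mul(-1, 17026)), Function('u')(Function('y')(2, -3), -54)), Rational(1, 2)) = Pow(Add(Add(-23753, Mul(-1, 17026)), -84), Rational(1, 2)) = Pow(Add(Add(-23753, -17026), -84), Rational(1, 2)) = Pow(Add(-40779, -84), Rational(1, 2)) = Pow(-40863, Rational(1, 2)) = Mul(I, Pow(40863, Rational(1, 2)))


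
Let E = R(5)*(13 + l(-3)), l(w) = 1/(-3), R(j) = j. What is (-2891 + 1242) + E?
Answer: -4757/3 ≈ -1585.7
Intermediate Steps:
l(w) = -⅓
E = 190/3 (E = 5*(13 - ⅓) = 5*(38/3) = 190/3 ≈ 63.333)
(-2891 + 1242) + E = (-2891 + 1242) + 190/3 = -1649 + 190/3 = -4757/3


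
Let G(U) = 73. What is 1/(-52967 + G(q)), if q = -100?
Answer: -1/52894 ≈ -1.8906e-5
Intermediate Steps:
1/(-52967 + G(q)) = 1/(-52967 + 73) = 1/(-52894) = -1/52894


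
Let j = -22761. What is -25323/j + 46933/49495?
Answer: 773867966/375518565 ≈ 2.0608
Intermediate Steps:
-25323/j + 46933/49495 = -25323/(-22761) + 46933/49495 = -25323*(-1/22761) + 46933*(1/49495) = 8441/7587 + 46933/49495 = 773867966/375518565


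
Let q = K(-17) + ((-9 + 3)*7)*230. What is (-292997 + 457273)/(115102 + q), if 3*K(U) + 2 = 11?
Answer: 164276/105445 ≈ 1.5579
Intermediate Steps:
K(U) = 3 (K(U) = -⅔ + (⅓)*11 = -⅔ + 11/3 = 3)
q = -9657 (q = 3 + ((-9 + 3)*7)*230 = 3 - 6*7*230 = 3 - 42*230 = 3 - 9660 = -9657)
(-292997 + 457273)/(115102 + q) = (-292997 + 457273)/(115102 - 9657) = 164276/105445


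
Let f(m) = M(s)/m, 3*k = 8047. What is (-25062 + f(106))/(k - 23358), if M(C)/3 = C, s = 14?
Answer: 3984795/3287431 ≈ 1.2121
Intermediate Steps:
M(C) = 3*C
k = 8047/3 (k = (1/3)*8047 = 8047/3 ≈ 2682.3)
f(m) = 42/m (f(m) = (3*14)/m = 42/m)
(-25062 + f(106))/(k - 23358) = (-25062 + 42/106)/(8047/3 - 23358) = (-25062 + 42*(1/106))/(-62027/3) = (-25062 + 21/53)*(-3/62027) = -1328265/53*(-3/62027) = 3984795/3287431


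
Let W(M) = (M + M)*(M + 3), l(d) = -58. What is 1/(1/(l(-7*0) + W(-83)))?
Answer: 13222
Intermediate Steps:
W(M) = 2*M*(3 + M) (W(M) = (2*M)*(3 + M) = 2*M*(3 + M))
1/(1/(l(-7*0) + W(-83))) = 1/(1/(-58 + 2*(-83)*(3 - 83))) = 1/(1/(-58 + 2*(-83)*(-80))) = 1/(1/(-58 + 13280)) = 1/(1/13222) = 13222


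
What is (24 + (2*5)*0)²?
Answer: 576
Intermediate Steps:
(24 + (2*5)*0)² = (24 + 10*0)² = (24 + 0)² = 24² = 576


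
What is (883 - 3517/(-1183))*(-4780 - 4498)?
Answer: -9724327468/1183 ≈ -8.2201e+6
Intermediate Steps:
(883 - 3517/(-1183))*(-4780 - 4498) = (883 - 3517*(-1/1183))*(-9278) = (883 + 3517/1183)*(-9278) = (1048106/1183)*(-9278) = -9724327468/1183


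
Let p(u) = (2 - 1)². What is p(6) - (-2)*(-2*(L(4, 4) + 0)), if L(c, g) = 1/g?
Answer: 0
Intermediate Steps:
p(u) = 1 (p(u) = 1² = 1)
p(6) - (-2)*(-2*(L(4, 4) + 0)) = 1 - (-2)*(-2*(1/4 + 0)) = 1 - (-2)*(-2*(¼ + 0)) = 1 - (-2)*(-2*¼) = 1 - (-2)*(-1)/2 = 1 - 1*1 = 1 - 1 = 0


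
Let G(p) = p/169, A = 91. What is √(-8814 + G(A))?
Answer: 5*I*√59579/13 ≈ 93.88*I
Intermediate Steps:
G(p) = p/169 (G(p) = p*(1/169) = p/169)
√(-8814 + G(A)) = √(-8814 + (1/169)*91) = √(-8814 + 7/13) = √(-114575/13) = 5*I*√59579/13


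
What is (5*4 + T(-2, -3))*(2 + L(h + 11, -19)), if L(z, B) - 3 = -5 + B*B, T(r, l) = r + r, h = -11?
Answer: 5776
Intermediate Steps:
T(r, l) = 2*r
L(z, B) = -2 + B² (L(z, B) = 3 + (-5 + B*B) = 3 + (-5 + B²) = -2 + B²)
(5*4 + T(-2, -3))*(2 + L(h + 11, -19)) = (5*4 + 2*(-2))*(2 + (-2 + (-19)²)) = (20 - 4)*(2 + (-2 + 361)) = 16*(2 + 359) = 16*361 = 5776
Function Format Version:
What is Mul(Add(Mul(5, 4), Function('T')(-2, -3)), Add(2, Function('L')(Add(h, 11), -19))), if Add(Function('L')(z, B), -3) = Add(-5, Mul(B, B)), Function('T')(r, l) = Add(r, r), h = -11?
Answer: 5776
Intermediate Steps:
Function('T')(r, l) = Mul(2, r)
Function('L')(z, B) = Add(-2, Pow(B, 2)) (Function('L')(z, B) = Add(3, Add(-5, Mul(B, B))) = Add(3, Add(-5, Pow(B, 2))) = Add(-2, Pow(B, 2)))
Mul(Add(Mul(5, 4), Function('T')(-2, -3)), Add(2, Function('L')(Add(h, 11), -19))) = Mul(Add(Mul(5, 4), Mul(2, -2)), Add(2, Add(-2, Pow(-19, 2)))) = Mul(Add(20, -4), Add(2, Add(-2, 361))) = Mul(16, Add(2, 359)) = Mul(16, 361) = 5776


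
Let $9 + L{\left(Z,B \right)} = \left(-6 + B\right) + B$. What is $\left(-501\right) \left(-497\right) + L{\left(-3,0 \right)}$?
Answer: $248982$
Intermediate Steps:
$L{\left(Z,B \right)} = -15 + 2 B$ ($L{\left(Z,B \right)} = -9 + \left(\left(-6 + B\right) + B\right) = -9 + \left(-6 + 2 B\right) = -15 + 2 B$)
$\left(-501\right) \left(-497\right) + L{\left(-3,0 \right)} = \left(-501\right) \left(-497\right) + \left(-15 + 2 \cdot 0\right) = 248997 + \left(-15 + 0\right) = 248997 - 15 = 248982$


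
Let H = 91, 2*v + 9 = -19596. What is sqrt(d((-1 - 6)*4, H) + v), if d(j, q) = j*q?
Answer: I*sqrt(49402)/2 ≈ 111.13*I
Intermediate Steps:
v = -19605/2 (v = -9/2 + (1/2)*(-19596) = -9/2 - 9798 = -19605/2 ≈ -9802.5)
sqrt(d((-1 - 6)*4, H) + v) = sqrt(((-1 - 6)*4)*91 - 19605/2) = sqrt(-7*4*91 - 19605/2) = sqrt(-28*91 - 19605/2) = sqrt(-2548 - 19605/2) = sqrt(-24701/2) = I*sqrt(49402)/2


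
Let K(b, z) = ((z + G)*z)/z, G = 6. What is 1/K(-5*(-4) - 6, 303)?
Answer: 1/309 ≈ 0.0032362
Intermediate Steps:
K(b, z) = 6 + z (K(b, z) = ((z + 6)*z)/z = ((6 + z)*z)/z = (z*(6 + z))/z = 6 + z)
1/K(-5*(-4) - 6, 303) = 1/(6 + 303) = 1/309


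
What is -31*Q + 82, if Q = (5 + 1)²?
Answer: -1034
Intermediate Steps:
Q = 36 (Q = 6² = 36)
-31*Q + 82 = -31*36 + 82 = -1116 + 82 = -1034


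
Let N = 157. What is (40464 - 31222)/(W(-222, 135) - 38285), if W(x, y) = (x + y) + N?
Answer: -9242/38215 ≈ -0.24184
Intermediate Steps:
W(x, y) = 157 + x + y (W(x, y) = (x + y) + 157 = 157 + x + y)
(40464 - 31222)/(W(-222, 135) - 38285) = (40464 - 31222)/((157 - 222 + 135) - 38285) = 9242/(70 - 38285) = 9242/(-38215) = 9242*(-1/38215) = -9242/38215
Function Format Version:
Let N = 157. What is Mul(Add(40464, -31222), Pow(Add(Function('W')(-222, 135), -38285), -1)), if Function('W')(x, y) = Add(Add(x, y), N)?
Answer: Rational(-9242, 38215) ≈ -0.24184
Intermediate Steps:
Function('W')(x, y) = Add(157, x, y) (Function('W')(x, y) = Add(Add(x, y), 157) = Add(157, x, y))
Mul(Add(40464, -31222), Pow(Add(Function('W')(-222, 135), -38285), -1)) = Mul(Add(40464, -31222), Pow(Add(Add(157, -222, 135), -38285), -1)) = Mul(9242, Pow(Add(70, -38285), -1)) = Mul(9242, Pow(-38215, -1)) = Mul(9242, Rational(-1, 38215)) = Rational(-9242, 38215)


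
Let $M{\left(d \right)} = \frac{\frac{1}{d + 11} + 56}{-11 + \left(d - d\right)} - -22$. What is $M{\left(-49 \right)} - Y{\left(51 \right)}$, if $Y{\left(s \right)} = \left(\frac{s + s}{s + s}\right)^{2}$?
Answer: $\frac{6651}{418} \approx 15.911$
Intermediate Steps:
$Y{\left(s \right)} = 1$ ($Y{\left(s \right)} = \left(\frac{2 s}{2 s}\right)^{2} = \left(2 s \frac{1}{2 s}\right)^{2} = 1^{2} = 1$)
$M{\left(d \right)} = \frac{186}{11} - \frac{1}{11 \left(11 + d\right)}$ ($M{\left(d \right)} = \frac{\frac{1}{11 + d} + 56}{-11 + 0} + 22 = \frac{56 + \frac{1}{11 + d}}{-11} + 22 = \left(56 + \frac{1}{11 + d}\right) \left(- \frac{1}{11}\right) + 22 = \left(- \frac{56}{11} - \frac{1}{11 \left(11 + d\right)}\right) + 22 = \frac{186}{11} - \frac{1}{11 \left(11 + d\right)}$)
$M{\left(-49 \right)} - Y{\left(51 \right)} = \frac{2045 + 186 \left(-49\right)}{11 \left(11 - 49\right)} - 1 = \frac{2045 - 9114}{11 \left(-38\right)} - 1 = \frac{1}{11} \left(- \frac{1}{38}\right) \left(-7069\right) - 1 = \frac{7069}{418} - 1 = \frac{6651}{418}$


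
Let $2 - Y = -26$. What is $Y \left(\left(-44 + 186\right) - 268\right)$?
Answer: $-3528$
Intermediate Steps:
$Y = 28$ ($Y = 2 - -26 = 2 + 26 = 28$)
$Y \left(\left(-44 + 186\right) - 268\right) = 28 \left(\left(-44 + 186\right) - 268\right) = 28 \left(142 - 268\right) = 28 \left(-126\right) = -3528$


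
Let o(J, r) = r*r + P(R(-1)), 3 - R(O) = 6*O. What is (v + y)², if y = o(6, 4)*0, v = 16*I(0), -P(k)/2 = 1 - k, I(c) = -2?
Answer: 1024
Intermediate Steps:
R(O) = 3 - 6*O
P(k) = -2 + 2*k (P(k) = -2*(1 - k) = -2 + 2*k)
o(J, r) = 16 + r² (o(J, r) = r*r + (-2 + 2*(3 - 6*(-1))) = r² + (-2 + 2*(3 + 6)) = r² + (-2 + 2*9) = r² + (-2 + 18) = r² + 16 = 16 + r²)
v = -32 (v = 16*(-2) = -32)
y = 0 (y = (16 + 4²)*0 = (16 + 16)*0 = 32*0 = 0)
(v + y)² = (-32 + 0)² = (-32)² = 1024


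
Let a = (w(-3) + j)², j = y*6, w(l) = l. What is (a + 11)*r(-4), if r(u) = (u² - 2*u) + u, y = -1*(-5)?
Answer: 14800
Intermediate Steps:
y = 5
j = 30 (j = 5*6 = 30)
r(u) = u² - u
a = 729 (a = (-3 + 30)² = 27² = 729)
(a + 11)*r(-4) = (729 + 11)*(-4*(-1 - 4)) = 740*(-4*(-5)) = 740*20 = 14800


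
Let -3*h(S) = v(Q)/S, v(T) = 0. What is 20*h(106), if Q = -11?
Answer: 0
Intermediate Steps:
h(S) = 0 (h(S) = -0/S = -⅓*0 = 0)
20*h(106) = 20*0 = 0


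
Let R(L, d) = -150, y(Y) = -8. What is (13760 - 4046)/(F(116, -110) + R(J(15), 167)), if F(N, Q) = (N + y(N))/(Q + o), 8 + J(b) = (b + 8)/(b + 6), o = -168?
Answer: -225041/3484 ≈ -64.593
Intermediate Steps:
J(b) = -8 + (8 + b)/(6 + b) (J(b) = -8 + (b + 8)/(b + 6) = -8 + (8 + b)/(6 + b))
F(N, Q) = (-8 + N)/(-168 + Q) (F(N, Q) = (N - 8)/(Q - 168) = (-8 + N)/(-168 + Q))
(13760 - 4046)/(F(116, -110) + R(J(15), 167)) = (13760 - 4046)/((-8 + 116)/(-168 - 110) - 150) = 9714/(108/(-278) - 150) = 9714/(-1/278*108 - 150) = 9714/(-54/139 - 150) = 9714/(-20904/139) = 9714*(-139/20904) = -225041/3484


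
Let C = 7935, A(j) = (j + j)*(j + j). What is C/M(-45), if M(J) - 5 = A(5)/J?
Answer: 14283/5 ≈ 2856.6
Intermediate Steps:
A(j) = 4*j² (A(j) = (2*j)*(2*j) = 4*j²)
M(J) = 5 + 100/J (M(J) = 5 + (4*5²)/J = 5 + (4*25)/J = 5 + 100/J)
C/M(-45) = 7935/(5 + 100/(-45)) = 7935/(5 + 100*(-1/45)) = 7935/(5 - 20/9) = 7935/(25/9) = 7935*(9/25) = 14283/5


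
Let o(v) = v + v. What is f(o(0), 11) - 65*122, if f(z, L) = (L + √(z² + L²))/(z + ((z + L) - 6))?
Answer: -39628/5 ≈ -7925.6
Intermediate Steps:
o(v) = 2*v
f(z, L) = (L + √(L² + z²))/(-6 + L + 2*z) (f(z, L) = (L + √(L² + z²))/(z + ((L + z) - 6)) = (L + √(L² + z²))/(z + (-6 + L + z)) = (L + √(L² + z²))/(-6 + L + 2*z))
f(o(0), 11) - 65*122 = (11 + √(11² + (2*0)²))/(-6 + 11 + 2*(2*0)) - 65*122 = (11 + √(121 + 0²))/(-6 + 11 + 2*0) - 7930 = (11 + √(121 + 0))/(-6 + 11 + 0) - 7930 = (11 + √121)/5 - 7930 = (11 + 11)/5 - 7930 = (⅕)*22 - 7930 = 22/5 - 7930 = -39628/5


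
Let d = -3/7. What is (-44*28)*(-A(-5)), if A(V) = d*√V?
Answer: -528*I*√5 ≈ -1180.6*I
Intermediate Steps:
d = -3/7 (d = -3*⅐ = -3/7 ≈ -0.42857)
A(V) = -3*√V/7
(-44*28)*(-A(-5)) = (-44*28)*(-(-3)*√(-5)/7) = -(-1232)*(-3*I*√5/7) = -528*I*√5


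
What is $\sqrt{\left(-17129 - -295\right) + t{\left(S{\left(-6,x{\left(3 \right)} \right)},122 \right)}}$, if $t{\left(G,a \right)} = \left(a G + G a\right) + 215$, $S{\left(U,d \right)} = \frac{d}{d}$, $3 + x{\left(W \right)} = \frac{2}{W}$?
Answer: $5 i \sqrt{655} \approx 127.96 i$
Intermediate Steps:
$x{\left(W \right)} = -3 + \frac{2}{W}$
$S{\left(U,d \right)} = 1$
$t{\left(G,a \right)} = 215 + 2 G a$ ($t{\left(G,a \right)} = \left(G a + G a\right) + 215 = 2 G a + 215 = 215 + 2 G a$)
$\sqrt{\left(-17129 - -295\right) + t{\left(S{\left(-6,x{\left(3 \right)} \right)},122 \right)}} = \sqrt{\left(-17129 - -295\right) + \left(215 + 2 \cdot 1 \cdot 122\right)} = \sqrt{\left(-17129 + 295\right) + \left(215 + 244\right)} = \sqrt{-16834 + 459} = \sqrt{-16375} = 5 i \sqrt{655}$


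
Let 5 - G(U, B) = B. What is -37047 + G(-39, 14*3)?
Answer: -37084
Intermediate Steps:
G(U, B) = 5 - B
-37047 + G(-39, 14*3) = -37047 + (5 - 14*3) = -37047 + (5 - 1*42) = -37047 + (5 - 42) = -37047 - 37 = -37084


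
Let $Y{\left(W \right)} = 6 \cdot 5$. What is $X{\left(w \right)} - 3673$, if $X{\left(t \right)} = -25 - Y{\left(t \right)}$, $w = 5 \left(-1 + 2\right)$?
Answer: $-3728$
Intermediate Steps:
$Y{\left(W \right)} = 30$
$w = 5$ ($w = 5 \cdot 1 = 5$)
$X{\left(t \right)} = -55$ ($X{\left(t \right)} = -25 - 30 = -55$)
$X{\left(w \right)} - 3673 = -55 - 3673 = -3728$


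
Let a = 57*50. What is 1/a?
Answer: 1/2850 ≈ 0.00035088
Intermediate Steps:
a = 2850
1/a = 1/2850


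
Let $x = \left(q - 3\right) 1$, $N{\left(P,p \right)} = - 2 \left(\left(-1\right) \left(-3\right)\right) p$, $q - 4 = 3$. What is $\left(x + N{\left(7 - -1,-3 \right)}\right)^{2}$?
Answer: $484$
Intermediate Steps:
$q = 7$ ($q = 4 + 3 = 7$)
$N{\left(P,p \right)} = - 6 p$ ($N{\left(P,p \right)} = \left(-2\right) 3 p = - 6 p$)
$x = 4$ ($x = \left(7 - 3\right) 1 = 4 \cdot 1 = 4$)
$\left(x + N{\left(7 - -1,-3 \right)}\right)^{2} = \left(4 - -18\right)^{2} = \left(4 + 18\right)^{2} = 22^{2} = 484$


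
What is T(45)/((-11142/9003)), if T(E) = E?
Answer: -45015/1238 ≈ -36.361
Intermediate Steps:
T(45)/((-11142/9003)) = 45/((-11142/9003)) = 45/((-11142*1/9003)) = 45/(-3714/3001) = 45*(-3001/3714) = -45015/1238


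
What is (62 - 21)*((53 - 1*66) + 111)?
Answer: 4018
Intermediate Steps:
(62 - 21)*((53 - 1*66) + 111) = 41*((53 - 66) + 111) = 41*(-13 + 111) = 41*98 = 4018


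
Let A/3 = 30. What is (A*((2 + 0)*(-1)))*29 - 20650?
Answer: -25870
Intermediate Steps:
A = 90 (A = 3*30 = 90)
(A*((2 + 0)*(-1)))*29 - 20650 = (90*((2 + 0)*(-1)))*29 - 20650 = (90*(2*(-1)))*29 - 20650 = (90*(-2))*29 - 20650 = -180*29 - 20650 = -5220 - 20650 = -25870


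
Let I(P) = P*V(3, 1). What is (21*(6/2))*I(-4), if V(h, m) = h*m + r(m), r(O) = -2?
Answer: -252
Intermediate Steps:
V(h, m) = -2 + h*m (V(h, m) = h*m - 2 = -2 + h*m)
I(P) = P (I(P) = P*(-2 + 3*1) = P*(-2 + 3) = P*1 = P)
(21*(6/2))*I(-4) = (21*(6/2))*(-4) = (21*(6*(½)))*(-4) = (21*3)*(-4) = 63*(-4) = -252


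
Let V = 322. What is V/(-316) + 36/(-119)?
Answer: -24847/18802 ≈ -1.3215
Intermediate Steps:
V/(-316) + 36/(-119) = 322/(-316) + 36/(-119) = 322*(-1/316) + 36*(-1/119) = -161/158 - 36/119 = -24847/18802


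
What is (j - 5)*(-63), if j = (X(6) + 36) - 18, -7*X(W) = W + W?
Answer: -711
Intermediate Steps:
X(W) = -2*W/7 (X(W) = -(W + W)/7 = -2*W/7)
j = 114/7 (j = (-2/7*6 + 36) - 18 = (-12/7 + 36) - 18 = 240/7 - 18 = 114/7 ≈ 16.286)
(j - 5)*(-63) = (114/7 - 5)*(-63) = (79/7)*(-63) = -711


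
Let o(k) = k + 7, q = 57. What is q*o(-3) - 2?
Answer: 226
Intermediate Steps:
o(k) = 7 + k
q*o(-3) - 2 = 57*(7 - 3) - 2 = 57*4 - 2 = 228 - 2 = 226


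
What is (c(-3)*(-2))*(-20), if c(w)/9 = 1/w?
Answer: -120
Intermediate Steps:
c(w) = 9/w
(c(-3)*(-2))*(-20) = ((9/(-3))*(-2))*(-20) = ((9*(-⅓))*(-2))*(-20) = -3*(-2)*(-20) = 6*(-20) = -120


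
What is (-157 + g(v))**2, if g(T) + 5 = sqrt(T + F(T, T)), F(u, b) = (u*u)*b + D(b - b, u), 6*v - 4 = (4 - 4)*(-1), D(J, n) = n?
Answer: 708632/27 - 72*sqrt(33) ≈ 25832.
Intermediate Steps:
v = 2/3 (v = 2/3 + ((4 - 4)*(-1))/6 = 2/3 + (0*(-1))/6 = 2/3 + (1/6)*0 = 2/3 + 0 = 2/3 ≈ 0.66667)
F(u, b) = u + b*u**2 (F(u, b) = (u*u)*b + u = u**2*b + u = b*u**2 + u = u + b*u**2)
g(T) = -5 + sqrt(T + T*(1 + T**2)) (g(T) = -5 + sqrt(T + T*(1 + T*T)) = -5 + sqrt(T + T*(1 + T**2)))
(-157 + g(v))**2 = (-157 + (-5 + sqrt(2*(2 + (2/3)**2)/3)))**2 = (-157 + (-5 + sqrt(2*(2 + 4/9)/3)))**2 = (-157 + (-5 + sqrt((2/3)*(22/9))))**2 = (-157 + (-5 + sqrt(44/27)))**2 = (-157 + (-5 + 2*sqrt(33)/9))**2 = (-162 + 2*sqrt(33)/9)**2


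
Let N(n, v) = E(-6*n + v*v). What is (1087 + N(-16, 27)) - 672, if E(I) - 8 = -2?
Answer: 421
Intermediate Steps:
E(I) = 6 (E(I) = 8 - 2 = 6)
N(n, v) = 6
(1087 + N(-16, 27)) - 672 = (1087 + 6) - 672 = 1093 - 672 = 421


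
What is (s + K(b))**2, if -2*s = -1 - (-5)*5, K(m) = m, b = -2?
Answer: 196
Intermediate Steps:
s = -12 (s = -(-1 - (-5)*5)/2 = -(-1 - 1*(-25))/2 = -(-1 + 25)/2 = -1/2*24 = -12)
(s + K(b))**2 = (-12 - 2)**2 = (-14)**2 = 196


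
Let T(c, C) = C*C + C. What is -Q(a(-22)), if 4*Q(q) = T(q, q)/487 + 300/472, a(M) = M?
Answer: -91041/229864 ≈ -0.39606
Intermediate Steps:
T(c, C) = C + C² (T(c, C) = C² + C = C + C²)
Q(q) = 75/472 + q*(1 + q)/1948 (Q(q) = ((q*(1 + q))/487 + 300/472)/4 = ((q*(1 + q))*(1/487) + 300*(1/472))/4 = (q*(1 + q)/487 + 75/118)/4 = (75/118 + q*(1 + q)/487)/4 = 75/472 + q*(1 + q)/1948)
-Q(a(-22)) = -(75/472 + (1/1948)*(-22)*(1 - 22)) = -(75/472 + (1/1948)*(-22)*(-21)) = -(75/472 + 231/974) = -1*91041/229864 = -91041/229864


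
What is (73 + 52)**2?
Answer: 15625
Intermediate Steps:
(73 + 52)**2 = 125**2 = 15625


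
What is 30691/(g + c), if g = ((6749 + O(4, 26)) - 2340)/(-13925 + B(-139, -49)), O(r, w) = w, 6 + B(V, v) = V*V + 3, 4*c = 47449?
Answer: 662066252/255910197 ≈ 2.5871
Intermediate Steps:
c = 47449/4 (c = (¼)*47449 = 47449/4 ≈ 11862.)
B(V, v) = -3 + V² (B(V, v) = -6 + (V*V + 3) = -6 + (V² + 3) = -6 + (3 + V²) = -3 + V²)
g = 4435/5393 (g = ((6749 + 26) - 2340)/(-13925 + (-3 + (-139)²)) = (6775 - 2340)/(-13925 + (-3 + 19321)) = 4435/(-13925 + 19318) = 4435/5393 ≈ 0.82236)
30691/(g + c) = 30691/(4435/5393 + 47449/4) = 30691/(255910197/21572) = 30691*(21572/255910197) = 662066252/255910197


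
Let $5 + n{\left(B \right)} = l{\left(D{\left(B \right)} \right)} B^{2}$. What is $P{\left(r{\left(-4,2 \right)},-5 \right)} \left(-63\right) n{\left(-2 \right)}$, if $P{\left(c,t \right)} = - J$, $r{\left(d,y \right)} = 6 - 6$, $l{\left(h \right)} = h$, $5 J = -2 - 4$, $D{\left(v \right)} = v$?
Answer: $\frac{4914}{5} \approx 982.8$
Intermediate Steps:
$J = - \frac{6}{5}$ ($J = \frac{-2 - 4}{5} = \frac{1}{5} \left(-6\right) = - \frac{6}{5} \approx -1.2$)
$r{\left(d,y \right)} = 0$ ($r{\left(d,y \right)} = 6 - 6 = 0$)
$P{\left(c,t \right)} = \frac{6}{5}$ ($P{\left(c,t \right)} = \left(-1\right) \left(- \frac{6}{5}\right) = \frac{6}{5}$)
$n{\left(B \right)} = -5 + B^{3}$ ($n{\left(B \right)} = -5 + B B^{2} = -5 + B^{3}$)
$P{\left(r{\left(-4,2 \right)},-5 \right)} \left(-63\right) n{\left(-2 \right)} = \frac{6}{5} \left(-63\right) \left(-5 + \left(-2\right)^{3}\right) = - \frac{378 \left(-5 - 8\right)}{5} = \left(- \frac{378}{5}\right) \left(-13\right) = \frac{4914}{5}$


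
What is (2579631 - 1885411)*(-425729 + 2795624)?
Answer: 1645228506900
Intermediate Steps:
(2579631 - 1885411)*(-425729 + 2795624) = 694220*2369895 = 1645228506900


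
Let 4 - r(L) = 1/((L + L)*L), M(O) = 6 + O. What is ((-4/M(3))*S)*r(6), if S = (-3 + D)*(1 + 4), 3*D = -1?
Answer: 7175/243 ≈ 29.527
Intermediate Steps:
D = -⅓ (D = (⅓)*(-1) = -⅓ ≈ -0.33333)
S = -50/3 (S = (-3 - ⅓)*(1 + 4) = -10/3*5 = -50/3 ≈ -16.667)
r(L) = 4 - 1/(2*L²) (r(L) = 4 - 1/((L + L)*L) = 4 - 1/((2*L)*L) = 4 - 1/(2*L²))
((-4/M(3))*S)*r(6) = (-4/(6 + 3)*(-50/3))*(4 - ½/6²) = (-4/9*(-50/3))*(4 - ½*1/36) = (-4*⅑*(-50/3))*(4 - 1/72) = -4/9*(-50/3)*(287/72) = (200/27)*(287/72) = 7175/243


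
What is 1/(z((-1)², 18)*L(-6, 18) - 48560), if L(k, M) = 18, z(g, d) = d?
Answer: -1/48236 ≈ -2.0731e-5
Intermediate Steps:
1/(z((-1)², 18)*L(-6, 18) - 48560) = 1/(18*18 - 48560) = 1/(324 - 48560) = 1/(-48236) = -1/48236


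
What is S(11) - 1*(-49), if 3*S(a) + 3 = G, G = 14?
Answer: 158/3 ≈ 52.667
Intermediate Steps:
S(a) = 11/3 (S(a) = -1 + (⅓)*14 = -1 + 14/3 = 11/3)
S(11) - 1*(-49) = 11/3 - 1*(-49) = 11/3 + 49 = 158/3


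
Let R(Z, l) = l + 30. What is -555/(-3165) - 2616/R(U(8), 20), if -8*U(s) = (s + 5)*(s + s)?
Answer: -275063/5275 ≈ -52.145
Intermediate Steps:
U(s) = -s*(5 + s)/4 (U(s) = -(s + 5)*(s + s)/8 = -(5 + s)*2*s/8 = -s*(5 + s)/4)
R(Z, l) = 30 + l
-555/(-3165) - 2616/R(U(8), 20) = -555/(-3165) - 2616/(30 + 20) = -555*(-1/3165) - 2616/50 = 37/211 - 2616*1/50 = 37/211 - 1308/25 = -275063/5275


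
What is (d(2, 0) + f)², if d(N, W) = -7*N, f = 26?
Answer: 144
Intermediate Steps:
(d(2, 0) + f)² = (-7*2 + 26)² = (-14 + 26)² = 12² = 144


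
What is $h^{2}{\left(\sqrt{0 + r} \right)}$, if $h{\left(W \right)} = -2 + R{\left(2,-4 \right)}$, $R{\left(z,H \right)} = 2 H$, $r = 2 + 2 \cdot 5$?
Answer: $100$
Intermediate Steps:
$r = 12$ ($r = 2 + 10 = 12$)
$h{\left(W \right)} = -10$ ($h{\left(W \right)} = -2 + 2 \left(-4\right) = -2 - 8 = -10$)
$h^{2}{\left(\sqrt{0 + r} \right)} = \left(-10\right)^{2} = 100$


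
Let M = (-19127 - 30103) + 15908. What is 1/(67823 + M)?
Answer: 1/34501 ≈ 2.8985e-5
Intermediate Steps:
M = -33322 (M = -49230 + 15908 = -33322)
1/(67823 + M) = 1/(67823 - 33322) = 1/34501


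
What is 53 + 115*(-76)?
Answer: -8687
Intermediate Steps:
53 + 115*(-76) = 53 - 8740 = -8687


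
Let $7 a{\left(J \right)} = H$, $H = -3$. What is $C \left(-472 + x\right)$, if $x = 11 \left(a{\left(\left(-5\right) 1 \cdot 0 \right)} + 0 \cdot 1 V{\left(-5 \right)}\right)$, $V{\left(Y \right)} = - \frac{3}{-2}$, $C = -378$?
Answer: $180198$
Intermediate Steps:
$V{\left(Y \right)} = \frac{3}{2}$ ($V{\left(Y \right)} = \left(-3\right) \left(- \frac{1}{2}\right) = \frac{3}{2}$)
$a{\left(J \right)} = - \frac{3}{7}$ ($a{\left(J \right)} = \frac{1}{7} \left(-3\right) = - \frac{3}{7}$)
$x = - \frac{33}{7}$ ($x = 11 \left(- \frac{3}{7} + 0 \cdot 1 \cdot \frac{3}{2}\right) = 11 \left(- \frac{3}{7} + 0 \cdot \frac{3}{2}\right) = 11 \left(- \frac{3}{7} + 0\right) = 11 \left(- \frac{3}{7}\right) = - \frac{33}{7} \approx -4.7143$)
$C \left(-472 + x\right) = - 378 \left(-472 - \frac{33}{7}\right) = \left(-378\right) \left(- \frac{3337}{7}\right) = 180198$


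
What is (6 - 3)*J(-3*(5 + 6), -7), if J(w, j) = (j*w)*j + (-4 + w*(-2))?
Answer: -4665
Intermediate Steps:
J(w, j) = -4 - 2*w + w*j² (J(w, j) = w*j² + (-4 - 2*w) = -4 - 2*w + w*j²)
(6 - 3)*J(-3*(5 + 6), -7) = (6 - 3)*(-4 - (-6)*(5 + 6) - 3*(5 + 6)*(-7)²) = 3*(-4 - (-6)*11 - 3*11*49) = 3*(-4 - 2*(-33) - 33*49) = 3*(-4 + 66 - 1617) = 3*(-1555) = -4665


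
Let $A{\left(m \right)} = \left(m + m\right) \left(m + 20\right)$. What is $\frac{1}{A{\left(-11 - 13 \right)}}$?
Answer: $\frac{1}{192} \approx 0.0052083$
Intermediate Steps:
$A{\left(m \right)} = 2 m \left(20 + m\right)$
$\frac{1}{A{\left(-11 - 13 \right)}} = \frac{1}{2 \left(-11 - 13\right) \left(20 - 24\right)} = \frac{1}{2 \left(-24\right) \left(20 - 24\right)} = \frac{1}{2 \left(-24\right) \left(-4\right)} = \frac{1}{192}$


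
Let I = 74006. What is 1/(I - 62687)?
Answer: 1/11319 ≈ 8.8347e-5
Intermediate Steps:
1/(I - 62687) = 1/(74006 - 62687) = 1/11319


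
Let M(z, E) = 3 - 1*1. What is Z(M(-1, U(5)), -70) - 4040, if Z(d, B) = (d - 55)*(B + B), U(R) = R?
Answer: 3380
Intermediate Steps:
M(z, E) = 2 (M(z, E) = 3 - 1 = 2)
Z(d, B) = 2*B*(-55 + d) (Z(d, B) = (-55 + d)*(2*B) = 2*B*(-55 + d))
Z(M(-1, U(5)), -70) - 4040 = 2*(-70)*(-55 + 2) - 4040 = 2*(-70)*(-53) - 4040 = 7420 - 4040 = 3380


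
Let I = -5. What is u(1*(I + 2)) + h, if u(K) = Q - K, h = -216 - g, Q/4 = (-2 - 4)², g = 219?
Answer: -288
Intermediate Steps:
Q = 144 (Q = 4*(-2 - 4)² = 4*(-6)² = 4*36 = 144)
h = -435 (h = -216 - 1*219 = -216 - 219 = -435)
u(K) = 144 - K
u(1*(I + 2)) + h = (144 - (-5 + 2)) - 435 = (144 - (-3)) - 435 = (144 - 1*(-3)) - 435 = (144 + 3) - 435 = 147 - 435 = -288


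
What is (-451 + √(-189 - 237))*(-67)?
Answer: 30217 - 67*I*√426 ≈ 30217.0 - 1382.9*I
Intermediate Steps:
(-451 + √(-189 - 237))*(-67) = (-451 + √(-426))*(-67) = (-451 + I*√426)*(-67) = 30217 - 67*I*√426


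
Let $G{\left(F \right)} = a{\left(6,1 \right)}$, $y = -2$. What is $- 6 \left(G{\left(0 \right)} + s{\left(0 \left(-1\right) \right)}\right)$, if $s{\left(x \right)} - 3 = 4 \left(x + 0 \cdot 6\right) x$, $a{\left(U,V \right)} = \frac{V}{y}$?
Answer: $-15$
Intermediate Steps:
$a{\left(U,V \right)} = - \frac{V}{2}$ ($a{\left(U,V \right)} = \frac{V}{-2} = V \left(- \frac{1}{2}\right) = - \frac{V}{2}$)
$G{\left(F \right)} = - \frac{1}{2}$ ($G{\left(F \right)} = \left(- \frac{1}{2}\right) 1 = - \frac{1}{2}$)
$s{\left(x \right)} = 3 + 4 x^{2}$ ($s{\left(x \right)} = 3 + 4 \left(x + 0 \cdot 6\right) x = 3 + 4 \left(x + 0\right) x = 3 + 4 x x = 3 + 4 x^{2}$)
$- 6 \left(G{\left(0 \right)} + s{\left(0 \left(-1\right) \right)}\right) = - 6 \left(- \frac{1}{2} + \left(3 + 4 \left(0 \left(-1\right)\right)^{2}\right)\right) = - 6 \left(- \frac{1}{2} + \left(3 + 4 \cdot 0^{2}\right)\right) = - 6 \left(- \frac{1}{2} + \left(3 + 4 \cdot 0\right)\right) = - 6 \left(- \frac{1}{2} + \left(3 + 0\right)\right) = - 6 \left(- \frac{1}{2} + 3\right) = \left(-6\right) \frac{5}{2} = -15$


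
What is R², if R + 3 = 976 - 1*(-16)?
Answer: 978121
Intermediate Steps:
R = 989 (R = -3 + (976 - 1*(-16)) = -3 + (976 + 16) = -3 + 992 = 989)
R² = 989² = 978121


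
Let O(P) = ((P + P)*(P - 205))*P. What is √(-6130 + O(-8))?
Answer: I*√33394 ≈ 182.74*I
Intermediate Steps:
O(P) = 2*P²*(-205 + P) (O(P) = ((2*P)*(-205 + P))*P = (2*P*(-205 + P))*P = 2*P²*(-205 + P))
√(-6130 + O(-8)) = √(-6130 + 2*(-8)²*(-205 - 8)) = √(-6130 + 2*64*(-213)) = √(-6130 - 27264) = √(-33394) = I*√33394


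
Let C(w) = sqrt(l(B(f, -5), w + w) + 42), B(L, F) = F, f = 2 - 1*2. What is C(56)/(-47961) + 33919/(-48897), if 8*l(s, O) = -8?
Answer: -33919/48897 - sqrt(41)/47961 ≈ -0.69382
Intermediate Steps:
f = 0 (f = 2 - 2 = 0)
l(s, O) = -1 (l(s, O) = (1/8)*(-8) = -1)
C(w) = sqrt(41) (C(w) = sqrt(-1 + 42) = sqrt(41))
C(56)/(-47961) + 33919/(-48897) = sqrt(41)/(-47961) + 33919/(-48897) = sqrt(41)*(-1/47961) + 33919*(-1/48897) = -sqrt(41)/47961 - 33919/48897 = -33919/48897 - sqrt(41)/47961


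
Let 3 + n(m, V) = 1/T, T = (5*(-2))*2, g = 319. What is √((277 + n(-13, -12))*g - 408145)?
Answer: I*√32075495/10 ≈ 566.35*I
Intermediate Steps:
T = -20 (T = -10*2 = -20)
n(m, V) = -61/20 (n(m, V) = -3 + 1/(-20) = -3 - 1/20 = -61/20)
√((277 + n(-13, -12))*g - 408145) = √((277 - 61/20)*319 - 408145) = √((5479/20)*319 - 408145) = √(1747801/20 - 408145) = √(-6415099/20) = I*√32075495/10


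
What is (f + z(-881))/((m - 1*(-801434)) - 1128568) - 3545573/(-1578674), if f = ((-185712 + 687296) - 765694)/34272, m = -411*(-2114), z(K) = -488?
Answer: 2349988502238647/1046763917838720 ≈ 2.2450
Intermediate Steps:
m = 868854
f = -18865/2448 (f = (501584 - 765694)*(1/34272) = -264110*1/34272 = -18865/2448 ≈ -7.7063)
(f + z(-881))/((m - 1*(-801434)) - 1128568) - 3545573/(-1578674) = (-18865/2448 - 488)/((868854 - 1*(-801434)) - 1128568) - 3545573/(-1578674) = -1213489/(2448*((868854 + 801434) - 1128568)) - 3545573*(-1/1578674) = -1213489/(2448*(1670288 - 1128568)) + 3545573/1578674 = -1213489/2448/541720 + 3545573/1578674 = -1213489/2448*1/541720 + 3545573/1578674 = -1213489/1326130560 + 3545573/1578674 = 2349988502238647/1046763917838720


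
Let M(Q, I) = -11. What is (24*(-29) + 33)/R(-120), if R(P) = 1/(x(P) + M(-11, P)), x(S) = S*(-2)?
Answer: -151827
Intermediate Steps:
x(S) = -2*S
R(P) = 1/(-11 - 2*P) (R(P) = 1/(-2*P - 11) = 1/(-11 - 2*P))
(24*(-29) + 33)/R(-120) = (24*(-29) + 33)/((-1/(11 + 2*(-120)))) = (-696 + 33)/((-1/(11 - 240))) = -663/((-1/(-229))) = -663/((-1*(-1/229))) = -663/1/229 = -663*229 = -151827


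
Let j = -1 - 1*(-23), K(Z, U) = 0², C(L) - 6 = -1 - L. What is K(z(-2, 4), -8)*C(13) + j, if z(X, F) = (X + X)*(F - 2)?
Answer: 22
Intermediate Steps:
C(L) = 5 - L (C(L) = 6 + (-1 - L) = 5 - L)
z(X, F) = 2*X*(-2 + F) (z(X, F) = (2*X)*(-2 + F) = 2*X*(-2 + F))
K(Z, U) = 0
j = 22 (j = -1 + 23 = 22)
K(z(-2, 4), -8)*C(13) + j = 0*(5 - 1*13) + 22 = 0*(5 - 13) + 22 = 0*(-8) + 22 = 0 + 22 = 22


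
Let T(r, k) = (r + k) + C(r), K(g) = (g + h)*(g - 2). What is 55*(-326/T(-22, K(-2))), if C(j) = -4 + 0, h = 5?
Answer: 8965/19 ≈ 471.84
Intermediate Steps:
K(g) = (-2 + g)*(5 + g) (K(g) = (g + 5)*(g - 2) = (5 + g)*(-2 + g) = (-2 + g)*(5 + g))
C(j) = -4
T(r, k) = -4 + k + r (T(r, k) = (r + k) - 4 = (k + r) - 4 = -4 + k + r)
55*(-326/T(-22, K(-2))) = 55*(-326/(-4 + (-10 + (-2)² + 3*(-2)) - 22)) = 55*(-326/(-4 + (-10 + 4 - 6) - 22)) = 55*(-326/(-4 - 12 - 22)) = 55*(-326/(-38)) = 55*(-326*(-1/38)) = 55*(163/19) = 8965/19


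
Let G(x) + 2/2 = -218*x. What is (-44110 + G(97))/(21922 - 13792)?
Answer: -65257/8130 ≈ -8.0267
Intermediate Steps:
G(x) = -1 - 218*x
(-44110 + G(97))/(21922 - 13792) = (-44110 + (-1 - 218*97))/(21922 - 13792) = (-44110 + (-1 - 21146))/8130 = (-44110 - 21147)*(1/8130) = -65257*1/8130 = -65257/8130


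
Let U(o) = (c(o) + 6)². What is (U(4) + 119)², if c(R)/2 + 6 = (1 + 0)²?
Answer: 18225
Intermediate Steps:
c(R) = -10 (c(R) = -12 + 2*(1 + 0)² = -12 + 2*1² = -12 + 2*1 = -12 + 2 = -10)
U(o) = 16 (U(o) = (-10 + 6)² = (-4)² = 16)
(U(4) + 119)² = (16 + 119)² = 135² = 18225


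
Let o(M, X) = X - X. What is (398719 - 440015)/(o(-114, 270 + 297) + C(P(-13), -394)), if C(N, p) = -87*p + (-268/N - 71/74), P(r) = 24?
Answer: -572982/475439 ≈ -1.2052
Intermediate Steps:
C(N, p) = -71/74 - 268/N - 87*p (C(N, p) = -87*p + (-268/N - 71*1/74) = -87*p + (-268/N - 71/74) = -87*p + (-71/74 - 268/N) = -71/74 - 268/N - 87*p)
o(M, X) = 0
(398719 - 440015)/(o(-114, 270 + 297) + C(P(-13), -394)) = (398719 - 440015)/(0 + (-71/74 - 268/24 - 87*(-394))) = -41296/(0 + (-71/74 - 268*1/24 + 34278)) = -41296/(0 + (-71/74 - 67/6 + 34278)) = -41296/(0 + 3803512/111) = -41296/3803512/111 = -41296*111/3803512 = -572982/475439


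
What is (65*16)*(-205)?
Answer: -213200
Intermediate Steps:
(65*16)*(-205) = 1040*(-205) = -213200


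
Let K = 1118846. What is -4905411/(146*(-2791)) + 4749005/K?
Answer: 1855888131784/113978520289 ≈ 16.283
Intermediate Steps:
-4905411/(146*(-2791)) + 4749005/K = -4905411/(146*(-2791)) + 4749005/1118846 = -4905411/(-407486) + 4749005*(1/1118846) = -4905411*(-1/407486) + 4749005/1118846 = 4905411/407486 + 4749005/1118846 = 1855888131784/113978520289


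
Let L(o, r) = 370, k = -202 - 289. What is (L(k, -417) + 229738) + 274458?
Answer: 504566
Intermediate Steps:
k = -491
(L(k, -417) + 229738) + 274458 = (370 + 229738) + 274458 = 230108 + 274458 = 504566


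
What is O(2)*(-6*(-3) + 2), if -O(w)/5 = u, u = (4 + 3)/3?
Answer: -700/3 ≈ -233.33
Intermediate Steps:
u = 7/3 (u = 7*(⅓) = 7/3 ≈ 2.3333)
O(w) = -35/3 (O(w) = -5*7/3 = -35/3)
O(2)*(-6*(-3) + 2) = -35*(-6*(-3) + 2)/3 = -35*(18 + 2)/3 = -35/3*20 = -700/3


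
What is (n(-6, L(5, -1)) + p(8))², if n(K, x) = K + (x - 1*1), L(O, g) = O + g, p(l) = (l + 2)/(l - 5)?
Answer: ⅑ ≈ 0.11111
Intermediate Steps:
p(l) = (2 + l)/(-5 + l)
n(K, x) = -1 + K + x (n(K, x) = K + (x - 1) = K + (-1 + x) = -1 + K + x)
(n(-6, L(5, -1)) + p(8))² = ((-1 - 6 + (5 - 1)) + (2 + 8)/(-5 + 8))² = ((-1 - 6 + 4) + 10/3)² = (-3 + (⅓)*10)² = (-3 + 10/3)² = (⅓)² = ⅑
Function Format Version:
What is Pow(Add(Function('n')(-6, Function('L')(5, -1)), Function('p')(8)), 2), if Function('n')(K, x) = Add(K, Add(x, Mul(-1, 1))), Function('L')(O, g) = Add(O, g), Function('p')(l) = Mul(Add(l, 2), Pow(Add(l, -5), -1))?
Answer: Rational(1, 9) ≈ 0.11111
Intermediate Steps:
Function('p')(l) = Mul(Pow(Add(-5, l), -1), Add(2, l)) (Function('p')(l) = Mul(Add(2, l), Pow(Add(-5, l), -1)) = Mul(Pow(Add(-5, l), -1), Add(2, l)))
Function('n')(K, x) = Add(-1, K, x) (Function('n')(K, x) = Add(K, Add(x, -1)) = Add(K, Add(-1, x)) = Add(-1, K, x))
Pow(Add(Function('n')(-6, Function('L')(5, -1)), Function('p')(8)), 2) = Pow(Add(Add(-1, -6, Add(5, -1)), Mul(Pow(Add(-5, 8), -1), Add(2, 8))), 2) = Pow(Add(Add(-1, -6, 4), Mul(Pow(3, -1), 10)), 2) = Pow(Add(-3, Mul(Rational(1, 3), 10)), 2) = Pow(Add(-3, Rational(10, 3)), 2) = Pow(Rational(1, 3), 2) = Rational(1, 9)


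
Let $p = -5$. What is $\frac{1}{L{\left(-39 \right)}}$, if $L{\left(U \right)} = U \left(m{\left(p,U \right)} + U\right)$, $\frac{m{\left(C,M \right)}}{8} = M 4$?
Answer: $\frac{1}{50193} \approx 1.9923 \cdot 10^{-5}$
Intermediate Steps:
$m{\left(C,M \right)} = 32 M$ ($m{\left(C,M \right)} = 8 M 4 = 8 \cdot 4 M = 32 M$)
$L{\left(U \right)} = 33 U^{2}$ ($L{\left(U \right)} = U \left(32 U + U\right) = U 33 U = 33 U^{2}$)
$\frac{1}{L{\left(-39 \right)}} = \frac{1}{33 \left(-39\right)^{2}} = \frac{1}{33 \cdot 1521} = \frac{1}{50193}$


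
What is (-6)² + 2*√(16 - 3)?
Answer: 36 + 2*√13 ≈ 43.211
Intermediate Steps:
(-6)² + 2*√(16 - 3) = 36 + 2*√13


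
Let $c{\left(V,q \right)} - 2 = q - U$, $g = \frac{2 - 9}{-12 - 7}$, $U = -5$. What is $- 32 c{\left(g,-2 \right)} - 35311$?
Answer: $-35471$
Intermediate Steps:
$g = \frac{7}{19}$ ($g = - \frac{7}{-19} = \left(-7\right) \left(- \frac{1}{19}\right) = \frac{7}{19} \approx 0.36842$)
$c{\left(V,q \right)} = 7 + q$ ($c{\left(V,q \right)} = 2 + \left(q - -5\right) = 2 + \left(q + 5\right) = 2 + \left(5 + q\right) = 7 + q$)
$- 32 c{\left(g,-2 \right)} - 35311 = - 32 \left(7 - 2\right) - 35311 = \left(-32\right) 5 - 35311 = -160 - 35311 = -35471$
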